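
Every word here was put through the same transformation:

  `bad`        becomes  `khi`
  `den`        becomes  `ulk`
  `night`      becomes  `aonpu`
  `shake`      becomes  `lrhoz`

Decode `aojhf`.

yacht

The output letters match the input read backwards, each shifted +7: bad reversed is dab. The word is reversed, then every letter is shifted forward by 7.
Undoing it on aojhf: shift back: a−7=t, o−7=h, j−7=c, h−7=a, f−7=y → thcay; then reverse → yacht.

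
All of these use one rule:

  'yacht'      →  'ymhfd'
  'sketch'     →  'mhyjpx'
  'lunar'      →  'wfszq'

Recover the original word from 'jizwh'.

crude

The output letters match the input read backwards, each shifted +5: yacht reversed is thcay. Read the word backwards and shift each letter +5.
Reversing it on jizwh: shift back: j−5=e, i−5=d, z−5=u, w−5=r, h−5=c → edurc; then reverse → crude.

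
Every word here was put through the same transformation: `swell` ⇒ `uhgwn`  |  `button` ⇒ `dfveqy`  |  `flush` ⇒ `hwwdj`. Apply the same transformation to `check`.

esgnm

Shifts by position in swell: pos 0: s→u (+2), pos 1: w→h (+11), pos 2: e→g (+2), pos 3: l→w (+11) — repeating every 2. The shifts repeat in a cycle of length 2: positions 0,1,… shift by +2, +11, then the pattern repeats.
Applying it to check: c+2=e, h+11=s, e+2=g, c+11=n, k+2=m.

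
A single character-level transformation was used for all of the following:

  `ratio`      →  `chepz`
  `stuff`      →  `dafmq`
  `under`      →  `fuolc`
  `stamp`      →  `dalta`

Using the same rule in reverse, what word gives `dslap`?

slate

Shifts by position in ratio: pos 0: r→c (+11), pos 1: a→h (+7), pos 2: t→e (+11), pos 3: i→p (+7) — repeating every 2. A repeating key of period 2 is used — shifts +11, +7 over and over.
Undoing it on dslap: d−11=s, s−7=l, l−11=a, a−7=t, p−11=e.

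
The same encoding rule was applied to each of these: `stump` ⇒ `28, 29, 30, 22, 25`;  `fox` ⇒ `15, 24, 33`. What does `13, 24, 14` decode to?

s is letter #19 and maps to 28: an offset of 9. The number is (letter's place in the alphabet, a=1) + 9.
Decoding 13, 24, 14: 13→(13−9)÷1=4=d, 24→(24−9)÷1=15=o, 14→(14−9)÷1=5=e.

doe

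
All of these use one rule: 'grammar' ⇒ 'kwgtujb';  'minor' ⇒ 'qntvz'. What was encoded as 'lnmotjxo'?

In grammar: g→k is +4, r→w is +5, a→g is +6, m→t is +7 — the shift increases by 1 each position. Each letter shifts forward by (position + 4), i.e. 4, 5, 6, … — the shift grows by one for each successive letter.
Reversing it on lnmotjxo: l−4=h, n−5=i, m−6=g, o−7=h, t−8=l, j−9=a, x−10=n, o−11=d.

highland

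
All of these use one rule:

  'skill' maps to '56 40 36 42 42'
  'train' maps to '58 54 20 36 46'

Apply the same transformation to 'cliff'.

24 42 36 30 30

Each letter becomes 2×(its alphabet position, a=1..z=26) + 18.
Applying it to cliff: c=3→24, l=12→42, i=9→36, f=6→30, f=6→30.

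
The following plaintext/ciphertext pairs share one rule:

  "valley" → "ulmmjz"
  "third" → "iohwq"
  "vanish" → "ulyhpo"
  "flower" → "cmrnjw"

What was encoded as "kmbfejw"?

plumber

Treating letters as 0–25, the rule is x ↦ 19x + 11 (mod 26).
Reversing it on kmbfejw: k(10)→11·(10−11)≡15=p; m(12)→11·(12−11)≡11=l; b(1)→11·(1−11)≡20=u; f(5)→11·(5−11)≡12=m; e(4)→11·(4−11)≡1=b; j(9)→11·(9−11)≡4=e; w(22)→11·(22−11)≡17=r (all mod 26).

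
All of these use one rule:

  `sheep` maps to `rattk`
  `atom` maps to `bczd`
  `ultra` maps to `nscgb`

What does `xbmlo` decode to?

This is an affine cipher: with a=0,…,z=25, each position x becomes (11x+1) mod 26.
Undoing it on xbmlo: x(23)→19·(23−1)≡2=c; b(1)→19·(1−1)≡0=a; m(12)→19·(12−1)≡1=b; l(11)→19·(11−1)≡8=i; o(14)→19·(14−1)≡13=n (all mod 26).

cabin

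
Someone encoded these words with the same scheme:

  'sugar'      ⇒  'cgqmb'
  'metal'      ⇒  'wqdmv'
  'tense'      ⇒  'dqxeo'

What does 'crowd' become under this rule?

Shifts by position in sugar: pos 0: s→c (+10), pos 1: u→g (+12), pos 2: g→q (+10), pos 3: a→m (+12) — repeating every 2. A repeating key of period 2 is used — shifts +10, +12 over and over.
For crowd: c+10=m, r+12=d, o+10=y, w+12=i, d+10=n.

mdyin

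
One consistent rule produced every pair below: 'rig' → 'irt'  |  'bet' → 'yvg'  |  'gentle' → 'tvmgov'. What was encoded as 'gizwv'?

trade

This is the alphabet-reversal cipher (Atbash): a becomes z, b becomes y, etc.
Reversing it on gizwv: g↔t, i↔r, z↔a, w↔d, v↔e.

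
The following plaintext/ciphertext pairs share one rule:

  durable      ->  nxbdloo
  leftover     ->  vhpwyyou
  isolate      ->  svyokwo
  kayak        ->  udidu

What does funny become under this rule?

Shifts by position in durable: pos 0: d→n (+10), pos 1: u→x (+3), pos 2: r→b (+10), pos 3: a→d (+3) — repeating every 2. It's a Vigenère-style cipher with numeric key [10,3]: position i shifts by key[i mod 2].
For funny: f+10=p, u+3=x, n+10=x, n+3=q, y+10=i.

pxxqi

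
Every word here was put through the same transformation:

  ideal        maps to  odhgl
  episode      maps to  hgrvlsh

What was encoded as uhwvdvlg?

disaster

The output letters match the input read backwards, each shifted +3: ideal reversed is laedi. Read the word backwards and shift each letter +3.
Decoding uhwvdvlg: shift back: u−3=r, h−3=e, w−3=t, v−3=s, d−3=a, v−3=s, l−3=i, g−3=d → retsasid; then reverse → disaster.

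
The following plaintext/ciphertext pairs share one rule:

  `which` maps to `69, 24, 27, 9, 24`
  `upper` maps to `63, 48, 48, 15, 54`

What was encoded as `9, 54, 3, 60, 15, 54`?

crater

Each letter becomes 3×(its alphabet position, a=1..z=26).
Reversing it on 9, 54, 3, 60, 15, 54: 9→(9−0)÷3=3=c, 54→(54−0)÷3=18=r, 3→(3−0)÷3=1=a, 60→(60−0)÷3=20=t, 15→(15−0)÷3=5=e, 54→(54−0)÷3=18=r.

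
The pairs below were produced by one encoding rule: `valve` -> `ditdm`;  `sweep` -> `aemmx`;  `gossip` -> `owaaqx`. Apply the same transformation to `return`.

Each letter is shifted forward by 8 in the alphabet (a Caesar shift of +8).
Applying it to return: r+8=z, e+8=m, t+8=b, u+8=c, r+8=z, n+8=v.

zmbczv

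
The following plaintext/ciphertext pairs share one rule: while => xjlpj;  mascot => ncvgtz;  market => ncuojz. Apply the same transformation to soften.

tqixjt

Each letter shifts forward by (position + 1), i.e. 1, 2, 3, … — the shift grows by one for each successive letter.
For soften: s+1=t, o+2=q, f+3=i, t+4=x, e+5=j, n+6=t.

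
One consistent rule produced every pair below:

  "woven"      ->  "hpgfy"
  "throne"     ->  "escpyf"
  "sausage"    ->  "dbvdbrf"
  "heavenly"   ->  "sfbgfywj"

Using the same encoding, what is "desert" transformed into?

Two shifts are in play — +1 for a/e/i/o/u, +11 for every other letter.
For desert: d(cons)+11=o, e(vowel)+1=f, s(cons)+11=d, e(vowel)+1=f, r(cons)+11=c, t(cons)+11=e.

ofdfce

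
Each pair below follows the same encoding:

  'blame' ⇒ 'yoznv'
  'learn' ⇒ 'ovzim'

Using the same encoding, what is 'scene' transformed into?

Each pair mirrors across the alphabet (b↔y, l↔o, a↔z): positions sum to 25. Letters are reflected about the middle of the alphabet (position → 25−position): Atbash.
For scene: s↔h, c↔x, e↔v, n↔m, e↔v.

hxvmv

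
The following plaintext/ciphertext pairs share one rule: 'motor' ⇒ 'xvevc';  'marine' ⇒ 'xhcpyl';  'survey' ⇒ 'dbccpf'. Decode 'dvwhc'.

Shifts by position in motor: pos 0: m→x (+11), pos 1: o→v (+7), pos 2: t→e (+11), pos 3: o→v (+7) — repeating every 2. The shifts repeat in a cycle of length 2: positions 0,1,… shift by +11, +7, then the pattern repeats.
Decoding dvwhc: d−11=s, v−7=o, w−11=l, h−7=a, c−11=r.

solar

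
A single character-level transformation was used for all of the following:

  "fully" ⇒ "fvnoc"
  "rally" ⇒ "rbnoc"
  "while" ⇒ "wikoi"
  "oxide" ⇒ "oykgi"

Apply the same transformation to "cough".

In fully: f→f is +0, u→v is +1, l→n is +2, l→o is +3 — the shift increases by 1 each position. Letter i (0-indexed) is shifted by i+0, so successive shifts are 0, 1, 2, ….
For cough: c+0=c, o+1=p, u+2=w, g+3=j, h+4=l.

cpwjl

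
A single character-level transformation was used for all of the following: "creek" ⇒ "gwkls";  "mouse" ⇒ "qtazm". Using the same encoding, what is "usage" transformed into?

In creek: c→g is +4, r→w is +5, e→k is +6, e→l is +7 — the shift increases by 1 each position. Each letter shifts forward by (position + 4), i.e. 4, 5, 6, … — the shift grows by one for each successive letter.
For usage: u+4=y, s+5=x, a+6=g, g+7=n, e+8=m.

yxgnm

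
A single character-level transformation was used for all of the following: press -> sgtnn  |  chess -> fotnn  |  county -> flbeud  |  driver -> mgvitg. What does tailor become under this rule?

urvqlg

p(15)→s(18) and r(17)→g(6) fit y≡7x+17 (mod 26); the inverse of 7 mod 26 is 15. Each letter's alphabet position (a=0..z=25) is mapped through 7·x+17 mod 26 — an affine cipher.
Applying it to tailor: t(19)→7·19+17≡20=u; a(0)→7·0+17≡17=r; i(8)→7·8+17≡21=v; l(11)→7·11+17≡16=q; o(14)→7·14+17≡11=l; r(17)→7·17+17≡6=g (all mod 26).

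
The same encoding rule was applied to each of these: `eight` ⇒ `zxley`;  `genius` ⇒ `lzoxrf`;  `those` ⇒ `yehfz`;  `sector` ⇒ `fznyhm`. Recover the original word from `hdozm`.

Treating letters as 0–25, the rule is x ↦ 19x + 1 (mod 26).
Reversing it on hdozm: h(7)→11·(7−1)≡14=o; d(3)→11·(3−1)≡22=w; o(14)→11·(14−1)≡13=n; z(25)→11·(25−1)≡4=e; m(12)→11·(12−1)≡17=r (all mod 26).

owner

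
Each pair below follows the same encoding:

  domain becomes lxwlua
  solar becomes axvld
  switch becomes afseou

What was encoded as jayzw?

Each letter shifts forward by (position + 8), i.e. 8, 9, 10, … — the shift grows by one for each successive letter.
Reversing it on jayzw: j−8=b, a−9=r, y−10=o, z−11=o, w−12=k.

brook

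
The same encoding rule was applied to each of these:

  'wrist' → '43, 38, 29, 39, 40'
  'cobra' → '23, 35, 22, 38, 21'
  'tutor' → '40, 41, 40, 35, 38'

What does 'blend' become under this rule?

Letters become their 1-based position plus 20 (so a→21, b→22, …).
For blend: b=2→22, l=12→32, e=5→25, n=14→34, d=4→24.

22, 32, 25, 34, 24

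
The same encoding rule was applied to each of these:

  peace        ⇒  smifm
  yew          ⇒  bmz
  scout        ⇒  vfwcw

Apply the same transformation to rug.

The shift depends on letter class: consonant p→s is +3, but vowel e→m is +8. The rule splits by letter class: vowels +8, consonants +3.
Applying it to rug: r(cons)+3=u, u(vowel)+8=c, g(cons)+3=j.

ucj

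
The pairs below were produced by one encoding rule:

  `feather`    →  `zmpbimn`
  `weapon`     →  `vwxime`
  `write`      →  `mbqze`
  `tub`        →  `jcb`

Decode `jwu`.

mob

Read the word backwards and shift each letter +8.
Reversing it on jwu: shift back: j−8=b, w−8=o, u−8=m → bom; then reverse → mob.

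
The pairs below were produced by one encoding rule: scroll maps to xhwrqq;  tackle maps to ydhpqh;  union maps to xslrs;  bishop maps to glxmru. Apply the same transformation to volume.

arqxrh

The shift depends on letter class: consonant s→x is +5, but vowel o→r is +3. Vowels shift forward by 3 and consonants shift forward by 5.
On volume: v(cons)+5=a, o(vowel)+3=r, l(cons)+5=q, u(vowel)+3=x, m(cons)+5=r, e(vowel)+3=h.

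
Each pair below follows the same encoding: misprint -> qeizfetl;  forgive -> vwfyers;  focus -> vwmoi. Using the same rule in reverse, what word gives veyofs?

figure

m(12)→q(16) and i(8)→e(4) fit y≡3x+6 (mod 26); the inverse of 3 mod 26 is 9. Treating letters as 0–25, the rule is x ↦ 3x + 6 (mod 26).
Reversing it on veyofs: v(21)→9·(21−6)≡5=f; e(4)→9·(4−6)≡8=i; y(24)→9·(24−6)≡6=g; o(14)→9·(14−6)≡20=u; f(5)→9·(5−6)≡17=r; s(18)→9·(18−6)≡4=e (all mod 26).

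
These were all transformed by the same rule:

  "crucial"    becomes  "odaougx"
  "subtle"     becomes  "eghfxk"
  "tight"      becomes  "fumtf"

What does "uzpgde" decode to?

injury

Shifts by position in crucial: pos 0: c→o (+12), pos 1: r→d (+12), pos 2: u→a (+6), pos 3: c→o (+12), pos 4: i→u (+12), pos 5: a→g (+6) — repeating every 3. The shifts repeat in a cycle of length 3: positions 0,1,… shift by +12, +12, +6, then the pattern repeats.
Undoing it on uzpgde: u−12=i, z−12=n, p−6=j, g−12=u, d−12=r, e−6=y.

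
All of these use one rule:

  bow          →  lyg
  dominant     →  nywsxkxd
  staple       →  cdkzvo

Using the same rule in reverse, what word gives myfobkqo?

coverage

Each letter is shifted forward by 10 in the alphabet (a Caesar shift of +10).
Decoding myfobkqo: m−10=c, y−10=o, f−10=v, o−10=e, b−10=r, k−10=a, q−10=g, o−10=e.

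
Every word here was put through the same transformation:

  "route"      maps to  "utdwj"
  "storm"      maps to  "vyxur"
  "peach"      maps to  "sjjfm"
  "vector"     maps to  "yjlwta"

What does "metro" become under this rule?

pjcut

Shifts by position in route: pos 0: r→u (+3), pos 1: o→t (+5), pos 2: u→d (+9), pos 3: t→w (+3), pos 4: e→j (+5) — repeating every 3. It's a Vigenère-style cipher with numeric key [3,5,9]: position i shifts by key[i mod 3].
Applying it to metro: m+3=p, e+5=j, t+9=c, r+3=u, o+5=t.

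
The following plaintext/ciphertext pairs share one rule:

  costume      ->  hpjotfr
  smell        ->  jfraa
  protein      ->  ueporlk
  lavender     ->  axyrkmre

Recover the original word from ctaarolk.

c(2)→h(7) and o(14)→p(15) fit y≡5x+23 (mod 26); the inverse of 5 mod 26 is 21. Each letter's alphabet position (a=0..z=25) is mapped through 5·x+23 mod 26 — an affine cipher.
Undoing it on ctaarolk: c(2)→21·(2−23)≡1=b; t(19)→21·(19−23)≡20=u; a(0)→21·(0−23)≡11=l; a(0)→21·(0−23)≡11=l; r(17)→21·(17−23)≡4=e; o(14)→21·(14−23)≡19=t; l(11)→21·(11−23)≡8=i; k(10)→21·(10−23)≡13=n (all mod 26).

bulletin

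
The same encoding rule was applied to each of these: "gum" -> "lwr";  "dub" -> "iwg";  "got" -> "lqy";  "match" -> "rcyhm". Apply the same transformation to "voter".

Two shifts are in play — +2 for a/e/i/o/u, +5 for every other letter.
For voter: v(cons)+5=a, o(vowel)+2=q, t(cons)+5=y, e(vowel)+2=g, r(cons)+5=w.

aqygw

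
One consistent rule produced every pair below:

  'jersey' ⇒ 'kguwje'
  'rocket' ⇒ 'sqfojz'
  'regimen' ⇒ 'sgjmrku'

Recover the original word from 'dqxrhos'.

In jersey: j→k is +1, e→g is +2, r→u is +3, s→w is +4 — the shift increases by 1 each position. The shift increases by 1 at each position, starting from +1: 1, 2, 3, ….
Undoing it on dqxrhos: d−1=c, q−2=o, x−3=u, r−4=n, h−5=c, o−6=i, s−7=l.

council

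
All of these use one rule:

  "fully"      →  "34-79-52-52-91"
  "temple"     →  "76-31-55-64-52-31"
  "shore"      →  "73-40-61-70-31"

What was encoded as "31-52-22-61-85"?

elbow

f(#6)→34 and u(#21)→79: differences scale by 3, so n = 3·pos + 16. With a=1..z=26, the number is 3·pos + 16.
Undoing it on 31-52-22-61-85: 31→(31−16)÷3=5=e, 52→(52−16)÷3=12=l, 22→(22−16)÷3=2=b, 61→(61−16)÷3=15=o, 85→(85−16)÷3=23=w.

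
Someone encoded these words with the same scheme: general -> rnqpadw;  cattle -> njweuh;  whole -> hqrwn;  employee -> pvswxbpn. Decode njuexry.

cartoon

Shifts by position in general: pos 0: g→r (+11), pos 1: e→n (+9), pos 2: n→q (+3), pos 3: e→p (+11), pos 4: r→a (+9), pos 5: a→d (+3) — repeating every 3. It's a Vigenère-style cipher with numeric key [11,9,3]: position i shifts by key[i mod 3].
Reversing it on njuexry: n−11=c, j−9=a, u−3=r, e−11=t, x−9=o, r−3=o, y−11=n.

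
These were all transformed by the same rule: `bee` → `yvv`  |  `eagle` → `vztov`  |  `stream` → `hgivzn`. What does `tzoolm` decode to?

gallon

Each pair mirrors across the alphabet (b↔y, e↔v, e↔v): positions sum to 25. Letters are reflected about the middle of the alphabet (position → 25−position): Atbash.
Reversing it on tzoolm: t↔g, z↔a, o↔l, o↔l, l↔o, m↔n.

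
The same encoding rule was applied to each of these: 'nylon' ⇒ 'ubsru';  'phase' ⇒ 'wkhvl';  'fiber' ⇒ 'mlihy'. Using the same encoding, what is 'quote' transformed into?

xxvwl

The shifts repeat in a cycle of length 2: positions 0,1,… shift by +7, +3, then the pattern repeats.
Applying it to quote: q+7=x, u+3=x, o+7=v, t+3=w, e+7=l.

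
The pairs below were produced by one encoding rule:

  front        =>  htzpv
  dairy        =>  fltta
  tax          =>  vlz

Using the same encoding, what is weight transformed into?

The shift depends on letter class: consonant f→h is +2, but vowel o→z is +11. Two shifts are in play — +11 for a/e/i/o/u, +2 for every other letter.
For weight: w(cons)+2=y, e(vowel)+11=p, i(vowel)+11=t, g(cons)+2=i, h(cons)+2=j, t(cons)+2=v.

yptijv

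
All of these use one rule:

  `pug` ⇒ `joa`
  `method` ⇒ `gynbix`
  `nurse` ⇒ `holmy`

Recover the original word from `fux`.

Compare letters: p→j is +20, u→o is +20, g→a is +20 — a constant shift. Each letter is shifted forward by 20 in the alphabet (a Caesar shift of +20).
Reversing it on fux: f−20=l, u−20=a, x−20=d.

lad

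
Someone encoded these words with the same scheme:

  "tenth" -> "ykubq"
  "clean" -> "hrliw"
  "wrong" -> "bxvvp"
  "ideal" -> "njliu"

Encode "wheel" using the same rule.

In tenth: t→y is +5, e→k is +6, n→u is +7, t→b is +8 — the shift increases by 1 each position. Each letter shifts forward by (position + 5), i.e. 5, 6, 7, … — the shift grows by one for each successive letter.
On wheel: w+5=b, h+6=n, e+7=l, e+8=m, l+9=u.

bnlmu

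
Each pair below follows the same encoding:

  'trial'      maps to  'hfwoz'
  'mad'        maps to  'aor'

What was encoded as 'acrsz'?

Each letter is shifted forward by 14 in the alphabet (a Caesar shift of +14).
Undoing it on acrsz: a−14=m, c−14=o, r−14=d, s−14=e, z−14=l.

model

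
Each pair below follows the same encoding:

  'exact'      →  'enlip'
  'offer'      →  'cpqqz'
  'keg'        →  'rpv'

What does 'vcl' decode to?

Two steps: reverse the string, then apply a Caesar shift of +11.
Reversing it on vcl: shift back: v−11=k, c−11=r, l−11=a → kra; then reverse → ark.

ark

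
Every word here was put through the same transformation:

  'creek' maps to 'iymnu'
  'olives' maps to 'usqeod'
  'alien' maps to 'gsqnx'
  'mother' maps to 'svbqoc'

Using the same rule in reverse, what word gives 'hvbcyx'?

bottom

In creek: c→i is +6, r→y is +7, e→m is +8, e→n is +9 — the shift increases by 1 each position. The shift increases by 1 at each position, starting from +6: 6, 7, 8, ….
Decoding hvbcyx: h−6=b, v−7=o, b−8=t, c−9=t, y−10=o, x−11=m.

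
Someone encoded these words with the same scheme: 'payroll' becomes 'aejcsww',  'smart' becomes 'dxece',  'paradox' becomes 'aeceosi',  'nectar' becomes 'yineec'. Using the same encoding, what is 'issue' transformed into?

mddyi

Vowels shift forward by 4 and consonants shift forward by 11.
For issue: i(vowel)+4=m, s(cons)+11=d, s(cons)+11=d, u(vowel)+4=y, e(vowel)+4=i.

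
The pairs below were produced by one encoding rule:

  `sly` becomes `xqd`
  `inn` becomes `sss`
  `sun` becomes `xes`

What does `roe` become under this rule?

The shift depends on letter class: consonant s→x is +5, but vowel i→s is +10. Two shifts are in play — +10 for a/e/i/o/u, +5 for every other letter.
Applying it to roe: r(cons)+5=w, o(vowel)+10=y, e(vowel)+10=o.

wyo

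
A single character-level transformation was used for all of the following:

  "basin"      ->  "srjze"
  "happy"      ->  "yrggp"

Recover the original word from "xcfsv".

globe

Compare letters: b→s is +17, a→r is +17, s→j is +17 — a constant shift. Every letter moves 17 places later in the alphabet, wrapping around z→a.
Decoding xcfsv: x−17=g, c−17=l, f−17=o, s−17=b, v−17=e.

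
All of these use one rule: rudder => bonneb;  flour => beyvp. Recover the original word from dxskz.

paint

The word is reversed, then every letter is shifted forward by 10.
Undoing it on dxskz: shift back: d−10=t, x−10=n, s−10=i, k−10=a, z−10=p → tniap; then reverse → paint.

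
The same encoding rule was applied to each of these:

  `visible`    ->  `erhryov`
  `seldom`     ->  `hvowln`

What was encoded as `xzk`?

Each letter is replaced by its mirror in the alphabet: a↔z, b↔y, c↔x, and so on (the Atbash cipher).
Decoding xzk: x↔c, z↔a, k↔p.

cap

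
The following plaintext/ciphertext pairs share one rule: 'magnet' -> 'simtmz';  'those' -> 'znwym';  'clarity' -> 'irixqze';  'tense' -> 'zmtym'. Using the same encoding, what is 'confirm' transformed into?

iwtlqxs

The shift depends on letter class: consonant m→s is +6, but vowel a→i is +8. Two shifts are in play — +8 for a/e/i/o/u, +6 for every other letter.
On confirm: c(cons)+6=i, o(vowel)+8=w, n(cons)+6=t, f(cons)+6=l, i(vowel)+8=q, r(cons)+6=x, m(cons)+6=s.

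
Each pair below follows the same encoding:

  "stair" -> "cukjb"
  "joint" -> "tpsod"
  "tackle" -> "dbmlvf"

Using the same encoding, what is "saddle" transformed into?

cbnevf

Shifts by position in stair: pos 0: s→c (+10), pos 1: t→u (+1), pos 2: a→k (+10), pos 3: i→j (+1) — repeating every 2. A repeating key of period 2 is used — shifts +10, +1 over and over.
Applying it to saddle: s+10=c, a+1=b, d+10=n, d+1=e, l+10=v, e+1=f.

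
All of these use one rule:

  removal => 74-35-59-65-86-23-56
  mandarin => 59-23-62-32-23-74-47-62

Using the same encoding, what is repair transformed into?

With a=1..z=26, the number is 3·pos + 20.
For repair: r=18→74, e=5→35, p=16→68, a=1→23, i=9→47, r=18→74.

74-35-68-23-47-74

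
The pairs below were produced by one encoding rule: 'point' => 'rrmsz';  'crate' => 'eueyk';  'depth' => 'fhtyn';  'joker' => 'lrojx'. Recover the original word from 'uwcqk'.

style

Each letter shifts forward by (position + 2), i.e. 2, 3, 4, … — the shift grows by one for each successive letter.
Decoding uwcqk: u−2=s, w−3=t, c−4=y, q−5=l, k−6=e.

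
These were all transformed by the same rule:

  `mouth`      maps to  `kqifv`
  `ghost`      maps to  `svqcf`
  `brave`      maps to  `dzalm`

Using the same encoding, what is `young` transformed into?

uqins

m(12)→k(10) and o(14)→q(16) fit y≡3x+0 (mod 26); the inverse of 3 mod 26 is 9. Each letter's alphabet position (a=0..z=25) is mapped through 3·x+0 mod 26 — an affine cipher.
Applying it to young: y(24)→3·24+0≡20=u; o(14)→3·14+0≡16=q; u(20)→3·20+0≡8=i; n(13)→3·13+0≡13=n; g(6)→3·6+0≡18=s (all mod 26).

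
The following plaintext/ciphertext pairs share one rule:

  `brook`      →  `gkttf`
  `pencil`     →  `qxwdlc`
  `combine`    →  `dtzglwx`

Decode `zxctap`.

melody

Treating letters as 0–25, the rule is x ↦ 23x + 9 (mod 26).
Undoing it on zxctap: z(25)→17·(25−9)≡12=m; x(23)→17·(23−9)≡4=e; c(2)→17·(2−9)≡11=l; t(19)→17·(19−9)≡14=o; a(0)→17·(0−9)≡3=d; p(15)→17·(15−9)≡24=y (all mod 26).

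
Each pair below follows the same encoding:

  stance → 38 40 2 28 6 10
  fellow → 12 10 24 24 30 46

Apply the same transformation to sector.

38 10 6 40 30 36

s(#19)→38 and t(#20)→40: differences scale by 2, so n = 2·pos + 0. With a=1..z=26, the number is 2·pos.
On sector: s=19→38, e=5→10, c=3→6, t=20→40, o=15→30, r=18→36.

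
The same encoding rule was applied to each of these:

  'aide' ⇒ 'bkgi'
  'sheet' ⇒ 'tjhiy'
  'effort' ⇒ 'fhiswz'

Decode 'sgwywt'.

return

In aide: a→b is +1, i→k is +2, d→g is +3, e→i is +4 — the shift increases by 1 each position. The shift increases by 1 at each position, starting from +1: 1, 2, 3, ….
Undoing it on sgwywt: s−1=r, g−2=e, w−3=t, y−4=u, w−5=r, t−6=n.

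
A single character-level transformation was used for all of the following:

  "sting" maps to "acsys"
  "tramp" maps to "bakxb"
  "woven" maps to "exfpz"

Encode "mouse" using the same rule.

uxedq

The shift increases by 1 at each position, starting from +8: 8, 9, 10, ….
On mouse: m+8=u, o+9=x, u+10=e, s+11=d, e+12=q.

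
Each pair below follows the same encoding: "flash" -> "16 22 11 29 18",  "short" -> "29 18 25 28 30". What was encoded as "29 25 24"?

son

f is letter #6 and maps to 16: an offset of 10. The number is (letter's place in the alphabet, a=1) + 10.
Decoding 29 25 24: 29→(29−10)÷1=19=s, 25→(25−10)÷1=15=o, 24→(24−10)÷1=14=n.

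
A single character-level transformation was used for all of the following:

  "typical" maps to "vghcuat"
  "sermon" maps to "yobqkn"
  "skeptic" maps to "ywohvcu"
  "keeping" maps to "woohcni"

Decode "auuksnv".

t(19)→v(21) and y(24)→g(6) fit y≡23x+0 (mod 26); the inverse of 23 mod 26 is 17. Each letter's alphabet position (a=0..z=25) is mapped through 23·x+0 mod 26 — an affine cipher.
Undoing it on auuksnv: a(0)→17·(0−0)≡0=a; u(20)→17·(20−0)≡2=c; u(20)→17·(20−0)≡2=c; k(10)→17·(10−0)≡14=o; s(18)→17·(18−0)≡20=u; n(13)→17·(13−0)≡13=n; v(21)→17·(21−0)≡19=t (all mod 26).

account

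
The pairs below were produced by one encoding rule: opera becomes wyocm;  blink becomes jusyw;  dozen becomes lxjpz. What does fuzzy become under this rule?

ndjkk

The shift increases by 1 at each position, starting from +8: 8, 9, 10, ….
On fuzzy: f+8=n, u+9=d, z+10=j, z+11=k, y+12=k.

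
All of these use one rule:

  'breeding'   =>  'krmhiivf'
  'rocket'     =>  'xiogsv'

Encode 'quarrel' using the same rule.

pivveyu

Read the word backwards and shift each letter +4.
Applying it to quarrel: reverse → lerrauq; then shift: l+4=p, e+4=i, r+4=v, r+4=v, a+4=e, u+4=y, q+4=u.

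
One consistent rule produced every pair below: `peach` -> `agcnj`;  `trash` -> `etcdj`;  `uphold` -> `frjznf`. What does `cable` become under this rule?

The shifts repeat in a cycle of length 3: positions 0,1,… shift by +11, +2, +2, then the pattern repeats.
For cable: c+11=n, a+2=c, b+2=d, l+11=w, e+2=g.

ncdwg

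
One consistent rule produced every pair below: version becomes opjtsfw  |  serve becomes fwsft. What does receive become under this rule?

Read the word backwards and shift each letter +1.
Applying it to receive: reverse → eviecer; then shift: e+1=f, v+1=w, i+1=j, e+1=f, c+1=d, e+1=f, r+1=s.

fwjfdfs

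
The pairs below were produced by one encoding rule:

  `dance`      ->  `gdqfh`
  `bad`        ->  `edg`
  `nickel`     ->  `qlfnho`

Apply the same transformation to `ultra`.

xowud

Compare letters: d→g is +3, a→d is +3, n→q is +3 — a constant shift. This is a Caesar cipher with shift 3.
Applying it to ultra: u+3=x, l+3=o, t+3=w, r+3=u, a+3=d.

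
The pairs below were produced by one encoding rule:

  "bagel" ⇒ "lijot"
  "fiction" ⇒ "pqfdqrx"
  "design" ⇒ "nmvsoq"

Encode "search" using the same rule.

Shifts by position in bagel: pos 0: b→l (+10), pos 1: a→i (+8), pos 2: g→j (+3), pos 3: e→o (+10), pos 4: l→t (+8) — repeating every 3. The shifts repeat in a cycle of length 3: positions 0,1,… shift by +10, +8, +3, then the pattern repeats.
Applying it to search: s+10=c, e+8=m, a+3=d, r+10=b, c+8=k, h+3=k.

cmdbkk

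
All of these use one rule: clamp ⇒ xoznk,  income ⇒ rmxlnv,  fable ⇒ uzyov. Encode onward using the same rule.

Each pair mirrors across the alphabet (c↔x, l↔o, a↔z): positions sum to 25. Letters are reflected about the middle of the alphabet (position → 25−position): Atbash.
Applying it to onward: o↔l, n↔m, w↔d, a↔z, r↔i, d↔w.

lmdziw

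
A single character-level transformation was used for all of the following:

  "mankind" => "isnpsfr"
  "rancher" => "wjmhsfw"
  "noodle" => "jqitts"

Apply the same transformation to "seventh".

The output letters match the input read backwards, each shifted +5: mankind reversed is dniknam. Read the word backwards and shift each letter +5.
Applying it to seventh: reverse → htneves; then shift: h+5=m, t+5=y, n+5=s, e+5=j, v+5=a, e+5=j, s+5=x.

mysjajx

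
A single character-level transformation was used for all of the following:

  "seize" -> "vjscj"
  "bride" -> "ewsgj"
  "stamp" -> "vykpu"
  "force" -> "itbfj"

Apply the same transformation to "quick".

tzsfp

Shifts by position in seize: pos 0: s→v (+3), pos 1: e→j (+5), pos 2: i→s (+10), pos 3: z→c (+3), pos 4: e→j (+5) — repeating every 3. It's a Vigenère-style cipher with numeric key [3,5,10]: position i shifts by key[i mod 3].
On quick: q+3=t, u+5=z, i+10=s, c+3=f, k+5=p.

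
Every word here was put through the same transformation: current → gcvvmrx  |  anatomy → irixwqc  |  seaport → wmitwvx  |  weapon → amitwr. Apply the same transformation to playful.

tpicjcp

The shift depends on letter class: consonant c→g is +4, but vowel u→c is +8. Vowels shift forward by 8 and consonants shift forward by 4.
For playful: p(cons)+4=t, l(cons)+4=p, a(vowel)+8=i, y(cons)+4=c, f(cons)+4=j, u(vowel)+8=c, l(cons)+4=p.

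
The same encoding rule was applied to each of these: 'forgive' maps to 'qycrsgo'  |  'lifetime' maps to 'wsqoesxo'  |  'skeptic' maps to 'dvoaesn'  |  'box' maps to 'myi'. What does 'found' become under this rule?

qyeyo

The shift depends on letter class: consonant f→q is +11, but vowel o→y is +10. The rule splits by letter class: vowels +10, consonants +11.
For found: f(cons)+11=q, o(vowel)+10=y, u(vowel)+10=e, n(cons)+11=y, d(cons)+11=o.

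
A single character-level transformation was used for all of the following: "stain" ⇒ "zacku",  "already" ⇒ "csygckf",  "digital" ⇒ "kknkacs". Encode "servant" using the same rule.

zgyccua

The shift depends on letter class: consonant s→z is +7, but vowel a→c is +2. The rule splits by letter class: vowels +2, consonants +7.
For servant: s(cons)+7=z, e(vowel)+2=g, r(cons)+7=y, v(cons)+7=c, a(vowel)+2=c, n(cons)+7=u, t(cons)+7=a.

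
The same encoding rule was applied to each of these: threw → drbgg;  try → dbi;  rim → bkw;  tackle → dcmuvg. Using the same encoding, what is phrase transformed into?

The shift depends on letter class: consonant t→d is +10, but vowel e→g is +2. The rule splits by letter class: vowels +2, consonants +10.
On phrase: p(cons)+10=z, h(cons)+10=r, r(cons)+10=b, a(vowel)+2=c, s(cons)+10=c, e(vowel)+2=g.

zrbccg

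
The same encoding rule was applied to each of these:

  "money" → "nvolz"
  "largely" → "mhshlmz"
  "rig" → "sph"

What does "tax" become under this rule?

uhy

Two shifts are in play — +7 for a/e/i/o/u, +1 for every other letter.
Applying it to tax: t(cons)+1=u, a(vowel)+7=h, x(cons)+1=y.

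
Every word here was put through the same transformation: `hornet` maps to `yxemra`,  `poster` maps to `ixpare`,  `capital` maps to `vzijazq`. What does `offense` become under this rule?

h(7)→y(24) and o(14)→x(23) fit y≡11x+25 (mod 26); the inverse of 11 mod 26 is 19. This is an affine cipher: with a=0,…,z=25, each position x becomes (11x+25) mod 26.
For offense: o(14)→11·14+25≡23=x; f(5)→11·5+25≡2=c; f(5)→11·5+25≡2=c; e(4)→11·4+25≡17=r; n(13)→11·13+25≡12=m; s(18)→11·18+25≡15=p; e(4)→11·4+25≡17=r (all mod 26).

xccrmpr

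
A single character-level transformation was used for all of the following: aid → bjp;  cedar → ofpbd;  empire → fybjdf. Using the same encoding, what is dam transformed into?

pby

The shift depends on letter class: consonant d→p is +12, but vowel a→b is +1. The rule splits by letter class: vowels +1, consonants +12.
For dam: d(cons)+12=p, a(vowel)+1=b, m(cons)+12=y.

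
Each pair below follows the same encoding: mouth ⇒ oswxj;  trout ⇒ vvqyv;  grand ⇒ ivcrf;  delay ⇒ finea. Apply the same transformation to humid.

Shifts by position in mouth: pos 0: m→o (+2), pos 1: o→s (+4), pos 2: u→w (+2), pos 3: t→x (+4) — repeating every 2. It's a Vigenère-style cipher with numeric key [2,4]: position i shifts by key[i mod 2].
On humid: h+2=j, u+4=y, m+2=o, i+4=m, d+2=f.

jyomf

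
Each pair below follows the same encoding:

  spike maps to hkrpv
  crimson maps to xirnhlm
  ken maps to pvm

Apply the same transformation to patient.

kzgrvmg

Each pair mirrors across the alphabet (s↔h, p↔k, i↔r): positions sum to 25. This is the alphabet-reversal cipher (Atbash): a becomes z, b becomes y, etc.
Applying it to patient: p↔k, a↔z, t↔g, i↔r, e↔v, n↔m, t↔g.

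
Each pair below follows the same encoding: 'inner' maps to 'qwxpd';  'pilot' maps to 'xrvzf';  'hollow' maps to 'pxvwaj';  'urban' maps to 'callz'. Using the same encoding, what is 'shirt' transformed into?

aqscf

In inner: i→q is +8, n→w is +9, n→x is +10, e→p is +11 — the shift increases by 1 each position. The shift increases by 1 at each position, starting from +8: 8, 9, 10, ….
Applying it to shirt: s+8=a, h+9=q, i+10=s, r+11=c, t+12=f.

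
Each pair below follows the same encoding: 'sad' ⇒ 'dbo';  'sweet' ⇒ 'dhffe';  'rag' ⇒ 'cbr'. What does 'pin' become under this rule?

The shift depends on letter class: consonant s→d is +11, but vowel a→b is +1. The rule splits by letter class: vowels +1, consonants +11.
On pin: p(cons)+11=a, i(vowel)+1=j, n(cons)+11=y.

ajy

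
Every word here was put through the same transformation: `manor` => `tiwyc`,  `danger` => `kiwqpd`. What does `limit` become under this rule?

Each letter shifts forward by (position + 7), i.e. 7, 8, 9, … — the shift grows by one for each successive letter.
On limit: l+7=s, i+8=q, m+9=v, i+10=s, t+11=e.

sqvse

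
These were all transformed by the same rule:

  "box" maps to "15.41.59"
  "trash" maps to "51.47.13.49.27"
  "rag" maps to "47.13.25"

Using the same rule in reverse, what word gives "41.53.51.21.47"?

outer

b(#2)→15 and o(#15)→41: differences scale by 2, so n = 2·pos + 11. With a=1..z=26, the number is 2·pos + 11.
Reversing it on 41.53.51.21.47: 41→(41−11)÷2=15=o, 53→(53−11)÷2=21=u, 51→(51−11)÷2=20=t, 21→(21−11)÷2=5=e, 47→(47−11)÷2=18=r.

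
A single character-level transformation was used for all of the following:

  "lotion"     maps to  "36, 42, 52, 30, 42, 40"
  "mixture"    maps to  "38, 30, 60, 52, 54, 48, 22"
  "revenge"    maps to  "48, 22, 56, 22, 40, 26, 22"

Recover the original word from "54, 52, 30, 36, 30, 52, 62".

l(#12)→36 and o(#15)→42: differences scale by 2, so n = 2·pos + 12. With a=1..z=26, the number is 2·pos + 12.
Decoding 54, 52, 30, 36, 30, 52, 62: 54→(54−12)÷2=21=u, 52→(52−12)÷2=20=t, 30→(30−12)÷2=9=i, 36→(36−12)÷2=12=l, 30→(30−12)÷2=9=i, 52→(52−12)÷2=20=t, 62→(62−12)÷2=25=y.

utility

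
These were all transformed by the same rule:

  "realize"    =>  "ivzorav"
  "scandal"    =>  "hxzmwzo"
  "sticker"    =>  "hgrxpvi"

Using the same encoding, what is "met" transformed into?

Each letter is replaced by its mirror in the alphabet: a↔z, b↔y, c↔x, and so on (the Atbash cipher).
For met: m↔n, e↔v, t↔g.

nvg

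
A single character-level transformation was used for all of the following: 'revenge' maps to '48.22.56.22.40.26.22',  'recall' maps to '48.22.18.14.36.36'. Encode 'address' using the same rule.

r(#18)→48 and e(#5)→22: differences scale by 2, so n = 2·pos + 12. Each letter becomes 2×(its alphabet position, a=1..z=26) + 12.
For address: a=1→14, d=4→20, d=4→20, r=18→48, e=5→22, s=19→50, s=19→50.

14.20.20.48.22.50.50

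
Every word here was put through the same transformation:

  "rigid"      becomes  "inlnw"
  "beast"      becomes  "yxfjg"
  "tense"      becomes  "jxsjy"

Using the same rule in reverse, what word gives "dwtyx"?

story

The output letters match the input read backwards, each shifted +5: rigid reversed is digir. Two steps: reverse the string, then apply a Caesar shift of +5.
Decoding dwtyx: shift back: d−5=y, w−5=r, t−5=o, y−5=t, x−5=s → yrots; then reverse → story.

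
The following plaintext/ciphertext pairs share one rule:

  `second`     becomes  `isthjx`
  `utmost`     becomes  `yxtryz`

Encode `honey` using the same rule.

djstm

The output letters match the input read backwards, each shifted +5: second reversed is dnoces. The word is reversed, then every letter is shifted forward by 5.
On honey: reverse → yenoh; then shift: y+5=d, e+5=j, n+5=s, o+5=t, h+5=m.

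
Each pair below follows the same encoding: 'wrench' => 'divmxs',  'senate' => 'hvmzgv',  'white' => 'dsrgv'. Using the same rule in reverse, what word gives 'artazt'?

zigzag

Each pair mirrors across the alphabet (w↔d, r↔i, e↔v): positions sum to 25. Each letter is replaced by its mirror in the alphabet: a↔z, b↔y, c↔x, and so on (the Atbash cipher).
Reversing it on artazt: a↔z, r↔i, t↔g, a↔z, z↔a, t↔g.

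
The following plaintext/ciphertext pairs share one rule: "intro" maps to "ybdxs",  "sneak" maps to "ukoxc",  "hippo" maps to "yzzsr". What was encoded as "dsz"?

Read the word backwards and shift each letter +10.
Reversing it on dsz: shift back: d−10=t, s−10=i, z−10=p → tip; then reverse → pit.

pit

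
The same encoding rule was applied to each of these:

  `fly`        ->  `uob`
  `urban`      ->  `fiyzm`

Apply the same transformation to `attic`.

Each pair mirrors across the alphabet (f↔u, l↔o, y↔b): positions sum to 25. This is the alphabet-reversal cipher (Atbash): a becomes z, b becomes y, etc.
On attic: a↔z, t↔g, t↔g, i↔r, c↔x.

zggrx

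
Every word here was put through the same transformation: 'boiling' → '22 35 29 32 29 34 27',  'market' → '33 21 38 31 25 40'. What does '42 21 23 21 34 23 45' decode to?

vacancy

b is letter #2 and maps to 22: an offset of 20. Letters become their 1-based position plus 20 (so a→21, b→22, …).
Undoing it on 42 21 23 21 34 23 45: 42→(42−20)÷1=22=v, 21→(21−20)÷1=1=a, 23→(23−20)÷1=3=c, 21→(21−20)÷1=1=a, 34→(34−20)÷1=14=n, 23→(23−20)÷1=3=c, 45→(45−20)÷1=25=y.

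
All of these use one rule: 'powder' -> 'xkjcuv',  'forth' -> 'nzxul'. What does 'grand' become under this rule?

jtgxm

The output letters match the input read backwards, each shifted +6: powder reversed is redwop. The word is reversed, then every letter is shifted forward by 6.
For grand: reverse → dnarg; then shift: d+6=j, n+6=t, a+6=g, r+6=x, g+6=m.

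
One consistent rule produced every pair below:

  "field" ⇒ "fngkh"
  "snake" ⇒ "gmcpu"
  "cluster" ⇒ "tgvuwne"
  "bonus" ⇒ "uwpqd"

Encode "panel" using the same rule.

ngpcr

The output letters match the input read backwards, each shifted +2: field reversed is dleif. Read the word backwards and shift each letter +2.
On panel: reverse → lenap; then shift: l+2=n, e+2=g, n+2=p, a+2=c, p+2=r.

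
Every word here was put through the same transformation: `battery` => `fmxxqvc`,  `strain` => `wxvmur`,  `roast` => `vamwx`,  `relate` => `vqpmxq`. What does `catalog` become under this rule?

The shift depends on letter class: consonant b→f is +4, but vowel a→m is +12. The rule splits by letter class: vowels +12, consonants +4.
On catalog: c(cons)+4=g, a(vowel)+12=m, t(cons)+4=x, a(vowel)+12=m, l(cons)+4=p, o(vowel)+12=a, g(cons)+4=k.

gmxmpak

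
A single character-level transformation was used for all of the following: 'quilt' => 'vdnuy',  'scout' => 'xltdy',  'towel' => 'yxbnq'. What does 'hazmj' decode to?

The shifts repeat in a cycle of length 2: positions 0,1,… shift by +5, +9, then the pattern repeats.
Decoding hazmj: h−5=c, a−9=r, z−5=u, m−9=d, j−5=e.

crude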